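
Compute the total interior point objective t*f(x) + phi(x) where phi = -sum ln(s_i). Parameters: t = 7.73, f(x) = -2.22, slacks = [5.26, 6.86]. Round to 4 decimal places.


Step 1: Compute log-barrier.
ln values: [1.6601, 1.9257]
phi = -(1.6601 + 1.9257) = -3.5858
Step 2: Compute augmented objective.
t*f(x) = 7.73*-2.22 = -17.1606
Total = -17.1606 - 3.5858 = -20.7464


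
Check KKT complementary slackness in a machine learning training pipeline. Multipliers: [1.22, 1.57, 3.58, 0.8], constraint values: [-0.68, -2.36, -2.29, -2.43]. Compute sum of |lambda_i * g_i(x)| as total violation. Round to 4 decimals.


KKT complementary slackness check:
lambda_1 * g_1 = 1.22 * -0.68 = -0.8296
lambda_2 * g_2 = 1.57 * -2.36 = -3.7052
lambda_3 * g_3 = 3.58 * -2.29 = -8.1982
lambda_4 * g_4 = 0.8 * -2.43 = -1.944
Total violation = 0.8296 + 3.7052 + 8.1982 + 1.944 = 14.677


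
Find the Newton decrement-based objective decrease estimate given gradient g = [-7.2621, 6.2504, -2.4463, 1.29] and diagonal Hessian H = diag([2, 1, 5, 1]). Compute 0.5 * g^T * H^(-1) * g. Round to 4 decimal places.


Step 1: H is diagonal, so H^(-1) * g = [-3.6311, 6.2504, -0.4893, 1.29].
Step 2: g^T H^(-1) g = sum_i g_i^2 / H_ii
  = (-7.2621)^2/2 + (6.2504)^2/1 + (-2.4463)^2/5 + (1.29)^2/1
  = 26.369 + 39.0675 + 1.1969 + 1.6641 = 68.2975
Step 3: Objective decrease = 0.5 * g^T H^(-1) g = 34.1488


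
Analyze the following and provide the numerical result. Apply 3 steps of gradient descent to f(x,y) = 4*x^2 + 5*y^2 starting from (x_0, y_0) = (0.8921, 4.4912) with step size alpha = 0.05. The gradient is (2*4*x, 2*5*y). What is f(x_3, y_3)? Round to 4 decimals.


Gradient descent on f(x,y) = 4*x^2 + 5*y^2.
Starting point: (0.8921, 4.4912), alpha = 0.05
Step 1: grad_x = 2*4*0.8921 = 7.1368, grad_y = 2*5*4.4912 = 44.912
  x_1 = 0.8921 - 0.05*7.1368 = 0.5353
  y_1 = 4.4912 - 0.05*44.912 = 2.2456
Step 2: grad_x = 2*4*0.5353 = 4.2821, grad_y = 2*5*2.2456 = 22.456
  x_2 = 0.5353 - 0.05*4.2821 = 0.3212
  y_2 = 2.2456 - 0.05*22.456 = 1.1228
Step 3: grad_x = 2*4*0.3212 = 2.5692, grad_y = 2*5*1.1228 = 11.228
  x_3 = 0.3212 - 0.05*2.5692 = 0.1927
  y_3 = 1.1228 - 0.05*11.228 = 0.5614
f(0.1927, 0.5614) = 4*0.1927^2 + 5*0.5614^2 = 1.7244


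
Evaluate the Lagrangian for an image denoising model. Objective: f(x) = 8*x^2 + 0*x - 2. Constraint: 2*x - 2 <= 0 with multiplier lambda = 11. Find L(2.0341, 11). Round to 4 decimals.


Step 1: Evaluate f(x).
f(2.0341) = 8*2.0341^2 + 0*2.0341 - 2 = 31.1005
Step 2: Evaluate g(x).
g(2.0341) = 2*2.0341 - 2 = 2.0682
Step 3: Compute Lagrangian.
L = 31.1005 + 11*2.0682 = 53.8507


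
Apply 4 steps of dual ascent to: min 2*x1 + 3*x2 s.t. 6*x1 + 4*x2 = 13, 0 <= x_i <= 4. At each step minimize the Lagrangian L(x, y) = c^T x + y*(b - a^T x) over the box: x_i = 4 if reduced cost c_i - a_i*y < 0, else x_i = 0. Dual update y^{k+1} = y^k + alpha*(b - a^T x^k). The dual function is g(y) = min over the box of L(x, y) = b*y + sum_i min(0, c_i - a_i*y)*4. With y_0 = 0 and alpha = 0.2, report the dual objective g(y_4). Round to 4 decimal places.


Dual ascent for LP: min 2*x1 + 3*x2, 6*x1 + 4*x2 = 13, 0 <= x_i <= 4
Step 1: y^k = 0.0, reduced costs: (2.0, 3.0)
  x^k = (0.0, 0.0), subgradient = b - a^T x = 13.0
  y^{k+1} = 0.0 + 0.2*13.0 = 2.6
Step 2: y^k = 2.6, reduced costs: (-13.6, -7.4)
  x^k = (4.0, 4.0), subgradient = b - a^T x = -27.0
  y^{k+1} = 2.6 + 0.2*-27.0 = -2.8
Step 3: y^k = -2.8, reduced costs: (18.8, 14.2)
  x^k = (0.0, 0.0), subgradient = b - a^T x = 13.0
  y^{k+1} = -2.8 + 0.2*13.0 = -0.2
Step 4: y^k = -0.2, reduced costs: (3.2, 3.8)
  x^k = (0.0, 0.0), subgradient = b - a^T x = 13.0
  y^{k+1} = -0.2 + 0.2*13.0 = 2.4
Dual objective at y_4 = 2.4: reduced costs (-12.4, -6.6), box minimizer x = (4.0, 4.0)
g(y_4) = b*y + (c1 - a1*y)*x1 + (c2 - a2*y)*x2 = 13*2.4 + (-12.4)*4.0 + (-6.6)*4.0 = 31.2 - 49.6 - 26.4 = -44.8


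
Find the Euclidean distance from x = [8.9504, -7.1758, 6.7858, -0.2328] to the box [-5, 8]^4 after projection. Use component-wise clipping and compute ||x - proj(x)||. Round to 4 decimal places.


Project each component onto [-5, 8].
clip(8.9504) = 8.0, clip(-7.1758) = -5.0, clip(6.7858) = 6.7858, clip(-0.2328) = -0.2328
Projection = [8.0, -5.0, 6.7858, -0.2328]
Squared diffs: [0.9033, 4.7341, 0.0, 0.0]
Distance = sqrt(5.6374) = 2.3743


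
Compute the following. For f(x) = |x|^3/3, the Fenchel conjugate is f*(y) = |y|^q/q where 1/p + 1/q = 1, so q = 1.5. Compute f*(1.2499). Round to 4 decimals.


The conjugate exponent q satisfies 1/p + 1/q = 1.
p = 3, so q = 3/(3 - 1) = 1.5
|y|^q = 1.2499^1.5 = 1.3974
f*(1.2499) = 1.3974 / 1.5 = 0.9316


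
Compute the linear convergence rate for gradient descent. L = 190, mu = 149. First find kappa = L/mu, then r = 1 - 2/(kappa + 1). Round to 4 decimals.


Step 1: Compute the condition number.
kappa = L/mu = 190/149 = 1.2752
Step 2: Compute the convergence rate.
r = 1 - 2/(kappa + 1) = 1 - 2*mu/(L + mu) = (L - mu)/(L + mu) = 41/339 = 0.1209


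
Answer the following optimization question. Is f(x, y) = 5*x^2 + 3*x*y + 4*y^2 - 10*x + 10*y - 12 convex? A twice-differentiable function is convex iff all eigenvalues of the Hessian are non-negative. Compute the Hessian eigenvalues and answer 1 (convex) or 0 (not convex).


The Hessian of f(x,y) = 5*x^2 + 3*x*y + 4*y^2 - 10*x + 10*y - 12 is:
H = [[10, 3], [3, 8]]
Trace = 10 + 8 = 18
Determinant = 10*8 - (3)^2 = 71
Discriminant = (18)^2 - 4*71 = 40.0
Eigenvalues: lambda_1 = 5.8377, lambda_2 = 12.1623
The function is convex.

1


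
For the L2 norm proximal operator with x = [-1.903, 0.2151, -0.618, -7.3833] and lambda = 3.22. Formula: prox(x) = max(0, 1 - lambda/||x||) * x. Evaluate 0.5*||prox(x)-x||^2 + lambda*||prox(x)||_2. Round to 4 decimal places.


Step 1: Compute ||x||.
||x|| = 7.6526
Step 2: Compute scaling factor.
scale = max(0, 1 - 3.22/7.6526) = 0.5792
Step 3: prox(x) = [-1.1023, 0.1246, -0.358, -4.2766]
||prox(x)|| = 4.4326
Step 4: Proximal objective.
0.5*||prox-x||^2 = 5.1842
lambda*||prox|| = 14.273
Total = 19.4573


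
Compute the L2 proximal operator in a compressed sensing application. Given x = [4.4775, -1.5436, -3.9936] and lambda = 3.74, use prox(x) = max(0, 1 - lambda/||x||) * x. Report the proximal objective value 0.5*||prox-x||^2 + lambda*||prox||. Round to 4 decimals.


Step 1: Compute ||x||.
||x|| = 6.1951
Step 2: Compute scaling factor.
scale = max(0, 1 - 3.74/6.1951) = 0.3963
Step 3: prox(x) = [1.7744, -0.6117, -1.5827]
||prox(x)|| = 2.4551
Step 4: Proximal objective.
0.5*||prox-x||^2 = 6.9938
lambda*||prox|| = 9.1821
Total = 16.176


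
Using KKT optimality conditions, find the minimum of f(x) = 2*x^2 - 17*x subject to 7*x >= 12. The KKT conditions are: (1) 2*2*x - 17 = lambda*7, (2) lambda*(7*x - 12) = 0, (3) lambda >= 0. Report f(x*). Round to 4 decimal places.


Step 1: Try lambda = 0 (constraint inactive).
Stationarity: 2*2*x - 17 = 0
x* = 17/(2*2) = 4.25
Check constraint: 7*4.25 = 29.75 >= 12 -- satisfied.
Step 2: Compute optimal value.
f(x*) = 2*4.25^2 - 17*4.25 = -36.125


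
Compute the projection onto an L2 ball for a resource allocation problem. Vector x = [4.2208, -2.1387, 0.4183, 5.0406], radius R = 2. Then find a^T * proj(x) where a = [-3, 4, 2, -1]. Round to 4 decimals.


Step 1: Compute ||x|| (intermediates to 6 decimals).
||x|| = sqrt(4.2208^2 + (-2.1387)^2 + 0.4183^2 + 5.0406^2) = 6.926169
Step 2: Project.
Since ||x|| > R, scale = R/||x|| = 2/6.926169 = 0.28876, proj(x) = scale * x
proj(x) = [1.218798, -0.617571, 0.120788, 1.455524]
Step 3: Dot product.
a^T * proj(x) = -3*1.218798 + 4*(-0.617571) + 2*0.120788 - 1*1.455524 = -7.3406


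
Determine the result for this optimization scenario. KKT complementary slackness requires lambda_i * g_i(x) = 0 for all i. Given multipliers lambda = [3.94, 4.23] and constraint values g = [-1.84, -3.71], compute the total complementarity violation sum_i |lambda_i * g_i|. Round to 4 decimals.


KKT complementary slackness check:
lambda_1 * g_1 = 3.94 * -1.84 = -7.2496
lambda_2 * g_2 = 4.23 * -3.71 = -15.6933
Total violation = 7.2496 + 15.6933 = 22.9429


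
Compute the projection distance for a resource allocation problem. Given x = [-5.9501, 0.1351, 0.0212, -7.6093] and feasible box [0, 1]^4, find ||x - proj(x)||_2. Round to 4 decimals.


Project each component onto [0, 1].
clip(-5.9501) = 0.0, clip(0.1351) = 0.1351, clip(0.0212) = 0.0212, clip(-7.6093) = 0.0
Projection = [0.0, 0.1351, 0.0212, 0.0]
Squared diffs: [35.4037, 0.0, 0.0, 57.9014]
Distance = sqrt(93.3051) = 9.6595


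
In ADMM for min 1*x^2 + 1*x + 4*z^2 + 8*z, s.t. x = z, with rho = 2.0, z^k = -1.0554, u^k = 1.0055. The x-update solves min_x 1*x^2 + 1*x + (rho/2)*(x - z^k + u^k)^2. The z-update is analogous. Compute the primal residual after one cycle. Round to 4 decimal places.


ADMM iteration with rho = 2.0, z^k = -1.0554, u^k = 1.0055
Step 1: x-update.
Minimize 1*x^2 + 1*x + (2.0/2)*(x + 1.0554 + 1.0055)^2
FOC: (2*1 + 2.0)*x = -1 + 2.0*(-1.0554 - 1.0055)
x^{k+1} = -1.2805
Step 2: z-update.
Minimize 4*z^2 + 8*z + (2.0/2)*(-1.2805 - z + 1.0055)^2
FOC: (2*4 + 2.0)*z = -8 + 2.0*(-1.2805 + 1.0055)
z^{k+1} = -0.855
Step 3: u-update.
u^{k+1} = 1.0055 - 1.2805 + 0.855 = 0.58
Step 4: Primal residual = |-1.2805 + 0.855| = 0.4255


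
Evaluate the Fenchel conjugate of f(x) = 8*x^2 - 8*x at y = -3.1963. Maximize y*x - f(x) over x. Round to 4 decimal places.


f*(y) = sup_x {y*x - a*x^2 - b*x} = sup_x {(y-b)*x - a*x^2}
FOC: (y - b) - 2a*x = 0 => x* = (y - b)/(2a)
x* = (-3.1963 + 8)/(2*8) = 0.3002
f*(-3.1963) = (y-b)^2/(4a) = (-3.1963 + 8)^2/(4*8)
= 23.0755/32 = 0.7211


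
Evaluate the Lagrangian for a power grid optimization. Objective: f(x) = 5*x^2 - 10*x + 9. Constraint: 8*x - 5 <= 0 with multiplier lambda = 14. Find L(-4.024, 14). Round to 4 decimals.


Step 1: Evaluate f(x).
f(-4.024) = 5*(-4.024)^2 - 10*(-4.024) + 9 = 130.2029
Step 2: Evaluate g(x).
g(-4.024) = 8*-4.024 - 5 = -37.192
Step 3: Compute Lagrangian.
L = 130.2029 + 14*-37.192 = -390.4851


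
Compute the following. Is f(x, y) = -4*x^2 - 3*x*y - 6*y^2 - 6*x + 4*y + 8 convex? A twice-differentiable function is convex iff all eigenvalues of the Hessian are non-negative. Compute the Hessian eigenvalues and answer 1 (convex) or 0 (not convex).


The Hessian of f(x,y) = -4*x^2 - 3*x*y - 6*y^2 - 6*x + 4*y + 8 is:
H = [[-8, -3], [-3, -12]]
Trace = -8 - 12 = -20
Determinant = -8*-12 - (-3)^2 = 87
Discriminant = (-20)^2 - 4*87 = 52.0
Eigenvalues: lambda_1 = -13.6056, lambda_2 = -6.3944
The function is not convex.

0


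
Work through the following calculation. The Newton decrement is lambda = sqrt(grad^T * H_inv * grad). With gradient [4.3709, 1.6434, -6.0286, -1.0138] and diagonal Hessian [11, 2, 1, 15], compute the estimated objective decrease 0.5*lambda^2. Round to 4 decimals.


Step 1: H is diagonal, so H^(-1) * g = [0.3974, 0.8217, -6.0286, -0.0676].
Step 2: g^T H^(-1) g = sum_i g_i^2 / H_ii
  = (4.3709)^2/11 + (1.6434)^2/2 + (-6.0286)^2/1 + (-1.0138)^2/15
  = 1.7368 + 1.3504 + 36.344 + 0.0685 = 39.4997
Step 3: Objective decrease = 0.5 * g^T H^(-1) g = 19.7499


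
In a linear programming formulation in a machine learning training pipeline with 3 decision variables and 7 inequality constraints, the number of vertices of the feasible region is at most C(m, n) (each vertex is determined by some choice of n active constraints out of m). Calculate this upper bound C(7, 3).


Each vertex corresponds to some choice of n active constraints out of m, so the number of vertices is at most C(m, n) = m! / (n!(m-n)!).
m = 7, n = 3
Numerator: 7 * 6 * 5
Denominator: 3! = 6
C(7, 3) = 35


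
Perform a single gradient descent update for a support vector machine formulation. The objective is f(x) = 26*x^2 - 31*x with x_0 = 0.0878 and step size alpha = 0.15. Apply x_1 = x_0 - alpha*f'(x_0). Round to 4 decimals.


We compute the gradient at x_0 and apply the update.
f'(x) = 52*x - 31
f'(0.0878) = 52*0.0878 - 31 = -26.4344
x_1 = 0.0878 - 0.15*-26.4344 = 4.053


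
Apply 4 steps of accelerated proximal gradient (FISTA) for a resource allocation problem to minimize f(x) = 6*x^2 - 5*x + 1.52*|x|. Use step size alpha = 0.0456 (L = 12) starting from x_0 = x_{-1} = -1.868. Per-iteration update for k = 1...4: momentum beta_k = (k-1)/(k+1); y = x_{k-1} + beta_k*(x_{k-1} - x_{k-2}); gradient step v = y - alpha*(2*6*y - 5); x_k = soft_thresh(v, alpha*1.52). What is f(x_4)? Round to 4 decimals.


FISTA on f(x) = 6*x^2 - 5*x + 1.52*|x|
L = 12, alpha = 0.0456
Iteration 1: beta = 0.0, y = -1.868 + 0.0*(-1.868 + 1.868) = -1.868
  grad(y) = -27.416, v = y - alpha*grad = -0.6178
  prox(v) = soft_thresh(-0.6178, 0.0693) = -0.5485
Iteration 2: beta = 0.3333, y = -0.5485 + 0.3333*(-0.5485 + 1.868) = -0.1087
  grad(y) = -6.3043, v = y - alpha*grad = 0.1788
  prox(v) = soft_thresh(0.1788, 0.0693) = 0.1095
Iteration 3: beta = 0.5, y = 0.1095 + 0.5*(0.1095 + 0.5485) = 0.4385
  grad(y) = 0.2616, v = y - alpha*grad = 0.4265
  prox(v) = soft_thresh(0.4265, 0.0693) = 0.3572
Iteration 4: beta = 0.6, y = 0.3572 + 0.6*(0.3572 - 0.1095) = 0.5059
  grad(y) = 1.0705, v = y - alpha*grad = 0.4571
  prox(v) = soft_thresh(0.4571, 0.0693) = 0.3877
f(x_4) = 6*0.3877^2 - 5*0.3877 + 1.52*|0.3877| = -0.4473


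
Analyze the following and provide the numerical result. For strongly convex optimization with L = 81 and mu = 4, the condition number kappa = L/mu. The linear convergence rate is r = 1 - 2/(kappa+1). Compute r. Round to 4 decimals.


Step 1: Compute the condition number.
kappa = L/mu = 81/4 = 20.25
Step 2: Compute the convergence rate.
r = 1 - 2/(kappa + 1) = 1 - 2*mu/(L + mu) = (L - mu)/(L + mu) = 77/85 = 0.9059


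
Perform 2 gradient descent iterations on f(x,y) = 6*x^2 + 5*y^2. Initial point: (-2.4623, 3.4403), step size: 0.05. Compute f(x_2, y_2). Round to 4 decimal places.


Gradient descent on f(x,y) = 6*x^2 + 5*y^2.
Starting point: (-2.4623, 3.4403), alpha = 0.05
Step 1: grad_x = 2*6*-2.4623 = -29.5476, grad_y = 2*5*3.4403 = 34.403
  x_1 = -2.4623 - 0.05*-29.5476 = -0.9849
  y_1 = 3.4403 - 0.05*34.403 = 1.7202
Step 2: grad_x = 2*6*-0.9849 = -11.819, grad_y = 2*5*1.7202 = 17.2015
  x_2 = -0.9849 - 0.05*-11.819 = -0.394
  y_2 = 1.7202 - 0.05*17.2015 = 0.8601
f(-0.394, 0.8601) = 6*(-0.394)^2 + 5*0.8601^2 = 4.6299


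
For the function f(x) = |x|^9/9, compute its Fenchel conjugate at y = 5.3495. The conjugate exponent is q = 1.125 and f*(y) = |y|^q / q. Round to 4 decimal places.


The conjugate exponent q satisfies 1/p + 1/q = 1.
p = 9, so q = 9/(9 - 1) = 1.125
|y|^q = 5.3495^1.125 = 6.5971
f*(5.3495) = 6.5971 / 1.125 = 5.8641


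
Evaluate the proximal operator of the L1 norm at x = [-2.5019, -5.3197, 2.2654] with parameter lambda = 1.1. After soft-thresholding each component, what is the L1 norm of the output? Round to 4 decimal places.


Soft-thresholding with lambda = 1.1:
prox(-2.5019) = sign(-2.5019)*max(|-2.5019| - 1.1, 0) = -1.4019
prox(-5.3197) = sign(-5.3197)*max(|-5.3197| - 1.1, 0) = -4.2197
prox(2.2654) = sign(2.2654)*max(|2.2654| - 1.1, 0) = 1.1654
prox(x) = [-1.4019, -4.2197, 1.1654]
||prox(x)||_1 = 1.4019 + 4.2197 + 1.1654 = 6.787


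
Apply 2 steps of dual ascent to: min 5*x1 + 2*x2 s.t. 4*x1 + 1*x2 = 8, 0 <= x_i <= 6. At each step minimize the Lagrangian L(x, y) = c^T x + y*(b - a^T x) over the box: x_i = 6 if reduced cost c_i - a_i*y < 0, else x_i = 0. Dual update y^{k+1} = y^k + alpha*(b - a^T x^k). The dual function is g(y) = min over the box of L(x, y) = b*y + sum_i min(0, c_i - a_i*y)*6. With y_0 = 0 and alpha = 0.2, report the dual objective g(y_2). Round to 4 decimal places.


Dual ascent for LP: min 5*x1 + 2*x2, 4*x1 + 1*x2 = 8, 0 <= x_i <= 6
Step 1: y^k = 0.0, reduced costs: (5.0, 2.0)
  x^k = (0.0, 0.0), subgradient = b - a^T x = 8.0
  y^{k+1} = 0.0 + 0.2*8.0 = 1.6
Step 2: y^k = 1.6, reduced costs: (-1.4, 0.4)
  x^k = (6.0, 0.0), subgradient = b - a^T x = -16.0
  y^{k+1} = 1.6 + 0.2*-16.0 = -1.6
Dual objective at y_2 = -1.6: reduced costs (11.4, 3.6), box minimizer x = (0.0, 0.0)
g(y_2) = b*y + (c1 - a1*y)*x1 + (c2 - a2*y)*x2 = 8*(-1.6) + 11.4*0.0 + 3.6*0.0 = -12.8 + 0.0 + 0.0 = -12.8


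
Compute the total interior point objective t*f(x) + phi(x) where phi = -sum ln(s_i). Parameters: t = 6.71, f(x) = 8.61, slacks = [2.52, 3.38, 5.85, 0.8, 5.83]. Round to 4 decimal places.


Step 1: Compute log-barrier.
ln values: [0.9243, 1.2179, 1.7664, -0.2231, 1.763]
phi = -(0.9243 + 1.2179 + 1.7664 - 0.2231 + 1.763) = -5.4484
Step 2: Compute augmented objective.
t*f(x) = 6.71*8.61 = 57.7731
Total = 57.7731 - 5.4484 = 52.3247


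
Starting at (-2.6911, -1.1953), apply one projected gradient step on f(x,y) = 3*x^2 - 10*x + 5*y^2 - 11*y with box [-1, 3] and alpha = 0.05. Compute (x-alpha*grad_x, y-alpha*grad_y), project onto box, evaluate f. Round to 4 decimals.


Step 1: Compute gradient at (-2.6911, -1.1953).
grad_x = 2*3*-2.6911 - 10 = -26.1466
grad_y = 2*5*-1.1953 - 11 = -22.953
Step 2: Gradient step.
x_raw = -2.6911 - 0.05*-26.1466 = -1.3838
y_raw = -1.1953 - 0.05*-22.953 = -0.0477
Step 3: Project onto [-1, 3].
x_proj = clip(-1.3838) = -1.0
y_proj = clip(-0.0477) = -0.0477
Step 4: Evaluate f.
f(-1.0, -0.0477) = 13.5355


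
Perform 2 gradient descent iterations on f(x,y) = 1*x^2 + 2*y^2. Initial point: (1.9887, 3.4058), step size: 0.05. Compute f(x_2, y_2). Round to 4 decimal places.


Gradient descent on f(x,y) = 1*x^2 + 2*y^2.
Starting point: (1.9887, 3.4058), alpha = 0.05
Step 1: grad_x = 2*1*1.9887 = 3.9774, grad_y = 2*2*3.4058 = 13.6232
  x_1 = 1.9887 - 0.05*3.9774 = 1.7898
  y_1 = 3.4058 - 0.05*13.6232 = 2.7246
Step 2: grad_x = 2*1*1.7898 = 3.5797, grad_y = 2*2*2.7246 = 10.8986
  x_2 = 1.7898 - 0.05*3.5797 = 1.6108
  y_2 = 2.7246 - 0.05*10.8986 = 2.1797
f(1.6108, 2.1797) = 1*1.6108^2 + 2*2.1797^2 = 12.0971


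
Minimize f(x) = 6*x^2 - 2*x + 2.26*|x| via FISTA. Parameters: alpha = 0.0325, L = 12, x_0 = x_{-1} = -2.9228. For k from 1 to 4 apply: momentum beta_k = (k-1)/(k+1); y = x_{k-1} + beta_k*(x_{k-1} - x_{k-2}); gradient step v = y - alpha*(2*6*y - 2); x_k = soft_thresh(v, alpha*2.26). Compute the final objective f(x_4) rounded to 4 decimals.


FISTA on f(x) = 6*x^2 - 2*x + 2.26*|x|
L = 12, alpha = 0.0325
Iteration 1: beta = 0.0, y = -2.9228 + 0.0*(-2.9228 + 2.9228) = -2.9228
  grad(y) = -37.0736, v = y - alpha*grad = -1.7179
  prox(v) = soft_thresh(-1.7179, 0.0735) = -1.6445
Iteration 2: beta = 0.3333, y = -1.6445 + 0.3333*(-1.6445 + 2.9228) = -1.2183
  grad(y) = -16.6201, v = y - alpha*grad = -0.6782
  prox(v) = soft_thresh(-0.6782, 0.0735) = -0.6047
Iteration 3: beta = 0.5, y = -0.6047 + 0.5*(-0.6047 + 1.6445) = -0.0849
  grad(y) = -3.0186, v = y - alpha*grad = 0.0132
  prox(v) = soft_thresh(0.0132, 0.0735) = 0.0
Iteration 4: beta = 0.6, y = 0.0 + 0.6*(0.0 + 0.6047) = 0.3628
  grad(y) = 2.3541, v = y - alpha*grad = 0.2863
  prox(v) = soft_thresh(0.2863, 0.0735) = 0.2129
f(x_4) = 6*0.2129^2 - 2*0.2129 + 2.26*|0.2129| = 0.3273


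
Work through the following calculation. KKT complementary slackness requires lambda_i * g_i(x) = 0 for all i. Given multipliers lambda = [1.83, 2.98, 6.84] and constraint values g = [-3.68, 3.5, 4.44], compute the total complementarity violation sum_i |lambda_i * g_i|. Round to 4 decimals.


KKT complementary slackness check:
lambda_1 * g_1 = 1.83 * -3.68 = -6.7344
lambda_2 * g_2 = 2.98 * 3.5 = 10.43
lambda_3 * g_3 = 6.84 * 4.44 = 30.3696
Total violation = 6.7344 + 10.43 + 30.3696 = 47.534


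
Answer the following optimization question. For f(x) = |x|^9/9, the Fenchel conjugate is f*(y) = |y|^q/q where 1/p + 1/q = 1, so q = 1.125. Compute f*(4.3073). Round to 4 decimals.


The conjugate exponent q satisfies 1/p + 1/q = 1.
p = 9, so q = 9/(9 - 1) = 1.125
|y|^q = 4.3073^1.125 = 5.1699
f*(4.3073) = 5.1699 / 1.125 = 4.5955


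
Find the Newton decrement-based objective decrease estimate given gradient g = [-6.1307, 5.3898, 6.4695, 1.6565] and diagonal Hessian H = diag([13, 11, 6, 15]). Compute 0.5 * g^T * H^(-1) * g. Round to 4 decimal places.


Step 1: H is diagonal, so H^(-1) * g = [-0.4716, 0.49, 1.0783, 0.1104].
Step 2: g^T H^(-1) g = sum_i g_i^2 / H_ii
  = (-6.1307)^2/13 + (5.3898)^2/11 + (6.4695)^2/6 + (1.6565)^2/15
  = 2.8912 + 2.6409 + 6.9757 + 0.1829 = 12.6908
Step 3: Objective decrease = 0.5 * g^T H^(-1) g = 6.3454


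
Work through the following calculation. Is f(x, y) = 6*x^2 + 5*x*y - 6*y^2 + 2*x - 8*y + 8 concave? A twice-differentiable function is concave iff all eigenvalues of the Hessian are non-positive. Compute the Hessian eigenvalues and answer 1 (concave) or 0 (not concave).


The Hessian of f(x,y) = 6*x^2 + 5*x*y - 6*y^2 + 2*x - 8*y + 8 is:
H = [[12, 5], [5, -12]]
Trace = 12 - 12 = 0
Determinant = 12*-12 - (5)^2 = -169
Discriminant = (0)^2 - 4*-169 = 676.0
Eigenvalues: lambda_1 = -13.0, lambda_2 = 13.0
The function is not concave.

0


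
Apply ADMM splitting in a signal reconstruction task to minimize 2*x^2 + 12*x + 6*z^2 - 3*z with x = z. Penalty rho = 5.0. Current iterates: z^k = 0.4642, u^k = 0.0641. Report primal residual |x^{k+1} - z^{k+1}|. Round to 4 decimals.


ADMM iteration with rho = 5.0, z^k = 0.4642, u^k = 0.0641
Step 1: x-update.
Minimize 2*x^2 + 12*x + (5.0/2)*(x - 0.4642 + 0.0641)^2
FOC: (2*2 + 5.0)*x = -12 + 5.0*(0.4642 - 0.0641)
x^{k+1} = -1.1111
Step 2: z-update.
Minimize 6*z^2 - 3*z + (5.0/2)*(-1.1111 - z + 0.0641)^2
FOC: (2*6 + 5.0)*z = 3 + 5.0*(-1.1111 + 0.0641)
z^{k+1} = -0.1315
Step 3: u-update.
u^{k+1} = 0.0641 - 1.1111 + 0.1315 = -0.9155
Step 4: Primal residual = |-1.1111 + 0.1315| = 0.9796


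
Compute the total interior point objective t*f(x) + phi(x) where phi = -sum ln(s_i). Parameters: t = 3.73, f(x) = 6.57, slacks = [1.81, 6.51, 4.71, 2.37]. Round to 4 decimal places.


Step 1: Compute log-barrier.
ln values: [0.5933, 1.8733, 1.5497, 0.8629]
phi = -(0.5933 + 1.8733 + 1.5497 + 0.8629) = -4.8792
Step 2: Compute augmented objective.
t*f(x) = 3.73*6.57 = 24.5061
Total = 24.5061 - 4.8792 = 19.6269


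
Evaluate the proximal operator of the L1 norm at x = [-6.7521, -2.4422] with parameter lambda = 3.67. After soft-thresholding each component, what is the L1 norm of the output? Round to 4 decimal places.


Soft-thresholding with lambda = 3.67:
prox(-6.7521) = sign(-6.7521)*max(|-6.7521| - 3.67, 0) = -3.0821
prox(-2.4422) = sign(-2.4422)*max(|-2.4422| - 3.67, 0) = 0.0
prox(x) = [-3.0821, 0.0]
||prox(x)||_1 = 3.0821 + 0.0 = 3.0821


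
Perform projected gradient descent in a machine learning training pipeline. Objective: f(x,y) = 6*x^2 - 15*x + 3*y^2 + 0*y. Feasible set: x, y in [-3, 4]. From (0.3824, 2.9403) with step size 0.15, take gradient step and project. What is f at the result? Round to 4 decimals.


Step 1: Compute gradient at (0.3824, 2.9403).
grad_x = 2*6*0.3824 - 15 = -10.4112
grad_y = 2*3*2.9403 + 0 = 17.6418
Step 2: Gradient step.
x_raw = 0.3824 - 0.15*-10.4112 = 1.9441
y_raw = 2.9403 - 0.15*17.6418 = 0.294
Step 3: Project onto [-3, 4].
x_proj = clip(1.9441) = 1.9441
y_proj = clip(0.294) = 0.294
Step 4: Evaluate f.
f(1.9441, 0.294) = -6.2252


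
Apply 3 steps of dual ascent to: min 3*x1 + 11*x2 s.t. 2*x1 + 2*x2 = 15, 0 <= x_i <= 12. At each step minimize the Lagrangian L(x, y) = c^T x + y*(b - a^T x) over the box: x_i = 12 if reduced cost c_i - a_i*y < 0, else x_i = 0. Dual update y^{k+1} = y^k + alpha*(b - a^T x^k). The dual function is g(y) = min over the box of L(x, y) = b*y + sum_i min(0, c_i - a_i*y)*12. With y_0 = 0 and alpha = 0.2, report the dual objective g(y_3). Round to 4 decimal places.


Dual ascent for LP: min 3*x1 + 11*x2, 2*x1 + 2*x2 = 15, 0 <= x_i <= 12
Step 1: y^k = 0.0, reduced costs: (3.0, 11.0)
  x^k = (0.0, 0.0), subgradient = b - a^T x = 15.0
  y^{k+1} = 0.0 + 0.2*15.0 = 3.0
Step 2: y^k = 3.0, reduced costs: (-3.0, 5.0)
  x^k = (12.0, 0.0), subgradient = b - a^T x = -9.0
  y^{k+1} = 3.0 + 0.2*-9.0 = 1.2
Step 3: y^k = 1.2, reduced costs: (0.6, 8.6)
  x^k = (0.0, 0.0), subgradient = b - a^T x = 15.0
  y^{k+1} = 1.2 + 0.2*15.0 = 4.2
Dual objective at y_3 = 4.2: reduced costs (-5.4, 2.6), box minimizer x = (12.0, 0.0)
g(y_3) = b*y + (c1 - a1*y)*x1 + (c2 - a2*y)*x2 = 15*4.2 + (-5.4)*12.0 + 2.6*0.0 = 63.0 - 64.8 + 0.0 = -1.8


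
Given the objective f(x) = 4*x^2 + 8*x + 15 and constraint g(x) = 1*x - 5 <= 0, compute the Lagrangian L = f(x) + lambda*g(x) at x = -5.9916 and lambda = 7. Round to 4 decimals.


Step 1: Evaluate f(x).
f(-5.9916) = 4*(-5.9916)^2 + 8*(-5.9916) + 15 = 110.6643
Step 2: Evaluate g(x).
g(-5.9916) = 1*-5.9916 - 5 = -10.9916
Step 3: Compute Lagrangian.
L = 110.6643 + 7*-10.9916 = 33.7231


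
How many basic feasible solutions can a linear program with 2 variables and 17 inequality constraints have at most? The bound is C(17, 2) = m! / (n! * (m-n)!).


Each vertex corresponds to some choice of n active constraints out of m, so the number of vertices is at most C(m, n) = m! / (n!(m-n)!).
m = 17, n = 2
Numerator: 17 * 16
Denominator: 2! = 2
C(17, 2) = 136


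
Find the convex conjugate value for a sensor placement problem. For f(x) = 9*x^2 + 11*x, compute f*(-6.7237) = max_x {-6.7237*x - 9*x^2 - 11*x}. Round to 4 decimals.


f*(y) = sup_x {y*x - a*x^2 - b*x} = sup_x {(y-b)*x - a*x^2}
FOC: (y - b) - 2a*x = 0 => x* = (y - b)/(2a)
x* = (-6.7237 - 11)/(2*9) = -0.9847
f*(-6.7237) = (y-b)^2/(4a) = (-6.7237 - 11)^2/(4*9)
= 314.1295/36 = 8.7258


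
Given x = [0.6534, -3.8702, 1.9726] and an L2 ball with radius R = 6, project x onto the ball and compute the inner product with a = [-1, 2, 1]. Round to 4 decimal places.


Step 1: Compute ||x|| (intermediates to 6 decimals).
||x|| = sqrt(0.6534^2 + (-3.8702)^2 + 1.9726^2) = 4.392782
Step 2: Project.
Since ||x|| <= R, proj = x (no scaling needed).
proj(x) = [0.6534, -3.8702, 1.9726]
Step 3: Dot product.
a^T * proj(x) = -1*0.6534 + 2*(-3.8702) + 1*1.9726 = -6.4212


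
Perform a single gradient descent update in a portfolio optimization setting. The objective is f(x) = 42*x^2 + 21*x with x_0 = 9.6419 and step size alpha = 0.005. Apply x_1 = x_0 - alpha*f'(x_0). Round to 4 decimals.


We compute the gradient at x_0 and apply the update.
f'(x) = 84*x + 21
f'(9.6419) = 84*9.6419 + 21 = 830.9196
x_1 = 9.6419 - 0.005*830.9196 = 5.4873


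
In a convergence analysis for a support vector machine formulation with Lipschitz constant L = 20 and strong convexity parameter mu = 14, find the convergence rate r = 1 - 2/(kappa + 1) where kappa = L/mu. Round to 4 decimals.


Step 1: Compute the condition number.
kappa = L/mu = 20/14 = 1.4286
Step 2: Compute the convergence rate.
r = 1 - 2/(kappa + 1) = 1 - 2*mu/(L + mu) = (L - mu)/(L + mu) = 6/34 = 0.1765


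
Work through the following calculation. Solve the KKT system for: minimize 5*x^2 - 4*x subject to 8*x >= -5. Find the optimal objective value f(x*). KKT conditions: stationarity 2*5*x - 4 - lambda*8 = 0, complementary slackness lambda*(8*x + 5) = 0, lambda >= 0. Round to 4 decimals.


Step 1: Try lambda = 0 (constraint inactive).
Stationarity: 2*5*x - 4 = 0
x* = 4/(2*5) = 0.4
Check constraint: 8*0.4 = 3.2 >= -5 -- satisfied.
Step 2: Compute optimal value.
f(x*) = 5*0.4^2 - 4*0.4 = -0.8


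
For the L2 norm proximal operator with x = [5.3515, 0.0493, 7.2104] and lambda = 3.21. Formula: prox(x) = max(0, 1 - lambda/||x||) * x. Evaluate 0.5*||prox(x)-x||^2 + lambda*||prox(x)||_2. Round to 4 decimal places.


Step 1: Compute ||x||.
||x|| = 8.9795
Step 2: Compute scaling factor.
scale = max(0, 1 - 3.21/8.9795) = 0.6425
Step 3: prox(x) = [3.4384, 0.0317, 4.6328]
||prox(x)|| = 5.7695
Step 4: Proximal objective.
0.5*||prox-x||^2 = 5.1521
lambda*||prox|| = 18.5201
Total = 23.672


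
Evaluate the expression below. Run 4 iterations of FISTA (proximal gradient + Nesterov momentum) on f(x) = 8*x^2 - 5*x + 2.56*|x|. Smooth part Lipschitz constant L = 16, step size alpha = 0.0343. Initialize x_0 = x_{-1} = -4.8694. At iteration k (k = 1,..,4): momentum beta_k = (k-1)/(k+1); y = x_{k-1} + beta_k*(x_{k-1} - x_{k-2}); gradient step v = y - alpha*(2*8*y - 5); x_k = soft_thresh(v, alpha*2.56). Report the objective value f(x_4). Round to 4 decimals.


FISTA on f(x) = 8*x^2 - 5*x + 2.56*|x|
L = 16, alpha = 0.0343
Iteration 1: beta = 0.0, y = -4.8694 + 0.0*(-4.8694 + 4.8694) = -4.8694
  grad(y) = -82.9104, v = y - alpha*grad = -2.0256
  prox(v) = soft_thresh(-2.0256, 0.0878) = -1.9378
Iteration 2: beta = 0.3333, y = -1.9378 + 0.3333*(-1.9378 + 4.8694) = -0.9606
  grad(y) = -20.3689, v = y - alpha*grad = -0.2619
  prox(v) = soft_thresh(-0.2619, 0.0878) = -0.1741
Iteration 3: beta = 0.5, y = -0.1741 + 0.5*(-0.1741 + 1.9378) = 0.7077
  grad(y) = 6.3239, v = y - alpha*grad = 0.4908
  prox(v) = soft_thresh(0.4908, 0.0878) = 0.403
Iteration 4: beta = 0.6, y = 0.403 + 0.6*(0.403 + 0.1741) = 0.7493
  grad(y) = 6.9887, v = y - alpha*grad = 0.5096
  prox(v) = soft_thresh(0.5096, 0.0878) = 0.4218
f(x_4) = 8*0.4218^2 - 5*0.4218 + 2.56*|0.4218| = 0.394


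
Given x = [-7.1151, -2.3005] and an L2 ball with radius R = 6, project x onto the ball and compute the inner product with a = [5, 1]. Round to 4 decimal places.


Step 1: Compute ||x|| (intermediates to 6 decimals).
||x|| = sqrt((-7.1151)^2 + (-2.3005)^2) = 7.477764
Step 2: Project.
Since ||x|| > R, scale = R/||x|| = 6/7.477764 = 0.802379, proj(x) = scale * x
proj(x) = [-5.709007, -1.845873]
Step 3: Dot product.
a^T * proj(x) = 5*(-5.709007) + 1*(-1.845873) = -30.3909


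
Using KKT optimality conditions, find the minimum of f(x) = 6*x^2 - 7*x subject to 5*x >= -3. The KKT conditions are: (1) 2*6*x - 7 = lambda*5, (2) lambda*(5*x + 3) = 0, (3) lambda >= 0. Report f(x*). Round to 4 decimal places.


Step 1: Try lambda = 0 (constraint inactive).
Stationarity: 2*6*x - 7 = 0
x* = 7/(2*6) = 7/12 = 0.5833 (rounded; the exact value 7/12 is used below)
Check constraint: 5*0.5833 = 2.9165 >= -3 -- satisfied.
Step 2: Compute optimal value.
f(x*) = 6*(7/12)^2 - 7*(7/12) = -2.0417


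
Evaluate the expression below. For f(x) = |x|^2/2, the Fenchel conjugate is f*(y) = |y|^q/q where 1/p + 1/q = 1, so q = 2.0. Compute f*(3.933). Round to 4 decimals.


The conjugate exponent q satisfies 1/p + 1/q = 1.
p = 2, so q = 2/(2 - 1) = 2.0
|y|^q = 3.933^2.0 = 15.4685
f*(3.933) = 15.4685 / 2.0 = 7.7342


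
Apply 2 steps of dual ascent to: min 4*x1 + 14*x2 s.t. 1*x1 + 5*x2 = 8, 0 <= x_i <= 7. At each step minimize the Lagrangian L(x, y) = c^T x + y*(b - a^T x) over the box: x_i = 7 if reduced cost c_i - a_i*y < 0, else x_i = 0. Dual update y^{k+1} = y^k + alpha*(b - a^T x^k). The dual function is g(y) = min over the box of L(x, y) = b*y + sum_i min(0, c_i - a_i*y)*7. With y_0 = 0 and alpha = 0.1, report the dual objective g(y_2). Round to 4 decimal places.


Dual ascent for LP: min 4*x1 + 14*x2, 1*x1 + 5*x2 = 8, 0 <= x_i <= 7
Step 1: y^k = 0.0, reduced costs: (4.0, 14.0)
  x^k = (0.0, 0.0), subgradient = b - a^T x = 8.0
  y^{k+1} = 0.0 + 0.1*8.0 = 0.8
Step 2: y^k = 0.8, reduced costs: (3.2, 10.0)
  x^k = (0.0, 0.0), subgradient = b - a^T x = 8.0
  y^{k+1} = 0.8 + 0.1*8.0 = 1.6
Dual objective at y_2 = 1.6: reduced costs (2.4, 6.0), box minimizer x = (0.0, 0.0)
g(y_2) = b*y + (c1 - a1*y)*x1 + (c2 - a2*y)*x2 = 8*1.6 + 2.4*0.0 + 6.0*0.0 = 12.8 + 0.0 + 0.0 = 12.8


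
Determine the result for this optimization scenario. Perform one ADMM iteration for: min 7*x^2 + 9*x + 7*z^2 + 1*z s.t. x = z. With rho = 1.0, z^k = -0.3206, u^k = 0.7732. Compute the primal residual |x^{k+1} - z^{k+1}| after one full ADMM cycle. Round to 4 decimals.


ADMM iteration with rho = 1.0, z^k = -0.3206, u^k = 0.7732
Step 1: x-update.
Minimize 7*x^2 + 9*x + (1.0/2)*(x + 0.3206 + 0.7732)^2
FOC: (2*7 + 1.0)*x = -9 + 1.0*(-0.3206 - 0.7732)
x^{k+1} = -0.6729
Step 2: z-update.
Minimize 7*z^2 + 1*z + (1.0/2)*(-0.6729 - z + 0.7732)^2
FOC: (2*7 + 1.0)*z = -1 + 1.0*(-0.6729 + 0.7732)
z^{k+1} = -0.06
Step 3: u-update.
u^{k+1} = 0.7732 - 0.6729 + 0.06 = 0.1603
Step 4: Primal residual = |-0.6729 + 0.06| = 0.6129


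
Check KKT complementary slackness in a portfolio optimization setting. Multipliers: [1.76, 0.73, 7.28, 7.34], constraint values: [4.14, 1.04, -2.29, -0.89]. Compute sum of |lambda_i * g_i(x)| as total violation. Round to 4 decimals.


KKT complementary slackness check:
lambda_1 * g_1 = 1.76 * 4.14 = 7.2864
lambda_2 * g_2 = 0.73 * 1.04 = 0.7592
lambda_3 * g_3 = 7.28 * -2.29 = -16.6712
lambda_4 * g_4 = 7.34 * -0.89 = -6.5326
Total violation = 7.2864 + 0.7592 + 16.6712 + 6.5326 = 31.2494


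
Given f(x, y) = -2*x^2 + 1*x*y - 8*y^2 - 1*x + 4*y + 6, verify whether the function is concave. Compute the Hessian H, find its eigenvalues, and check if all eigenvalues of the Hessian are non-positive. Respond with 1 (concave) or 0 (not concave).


The Hessian of f(x,y) = -2*x^2 + 1*x*y - 8*y^2 - 1*x + 4*y + 6 is:
H = [[-4, 1], [1, -16]]
Trace = -4 - 16 = -20
Determinant = -4*-16 - (1)^2 = 63
Discriminant = (-20)^2 - 4*63 = 148.0
Eigenvalues: lambda_1 = -16.0828, lambda_2 = -3.9172
The function is concave.

1


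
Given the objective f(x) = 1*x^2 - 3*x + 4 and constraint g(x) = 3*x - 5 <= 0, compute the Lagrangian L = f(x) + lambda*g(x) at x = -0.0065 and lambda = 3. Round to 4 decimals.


Step 1: Evaluate f(x).
f(-0.0065) = 1*(-0.0065)^2 - 3*(-0.0065) + 4 = 4.0195
Step 2: Evaluate g(x).
g(-0.0065) = 3*-0.0065 - 5 = -5.0195
Step 3: Compute Lagrangian.
L = 4.0195 + 3*-5.0195 = -11.039


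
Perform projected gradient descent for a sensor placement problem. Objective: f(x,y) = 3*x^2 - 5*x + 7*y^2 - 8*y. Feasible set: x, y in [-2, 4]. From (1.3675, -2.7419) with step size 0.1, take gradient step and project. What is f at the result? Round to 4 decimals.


Step 1: Compute gradient at (1.3675, -2.7419).
grad_x = 2*3*1.3675 - 5 = 3.205
grad_y = 2*7*-2.7419 - 8 = -46.3866
Step 2: Gradient step.
x_raw = 1.3675 - 0.1*3.205 = 1.047
y_raw = -2.7419 - 0.1*-46.3866 = 1.8968
Step 3: Project onto [-2, 4].
x_proj = clip(1.047) = 1.047
y_proj = clip(1.8968) = 1.8968
Step 4: Evaluate f.
f(1.047, 1.8968) = 8.0634


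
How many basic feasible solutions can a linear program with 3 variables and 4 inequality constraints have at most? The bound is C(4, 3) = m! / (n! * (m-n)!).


Each vertex corresponds to some choice of n active constraints out of m, so the number of vertices is at most C(m, n) = m! / (n!(m-n)!).
m = 4, n = 3
Numerator: 4 * 3 * 2
Denominator: 3! = 6
C(4, 3) = 4


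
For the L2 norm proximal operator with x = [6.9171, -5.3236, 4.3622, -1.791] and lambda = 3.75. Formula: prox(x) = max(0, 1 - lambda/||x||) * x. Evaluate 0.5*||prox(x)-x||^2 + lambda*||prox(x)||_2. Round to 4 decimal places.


Step 1: Compute ||x||.
||x|| = 9.9209
Step 2: Compute scaling factor.
scale = max(0, 1 - 3.75/9.9209) = 0.622
Step 3: prox(x) = [4.3025, -3.3113, 2.7133, -1.114]
||prox(x)|| = 6.1709
Step 4: Proximal objective.
0.5*||prox-x||^2 = 7.0313
lambda*||prox|| = 23.1409
Total = 30.172


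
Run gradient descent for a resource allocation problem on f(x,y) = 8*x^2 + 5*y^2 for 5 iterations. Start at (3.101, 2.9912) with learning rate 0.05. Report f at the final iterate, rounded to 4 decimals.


Gradient descent on f(x,y) = 8*x^2 + 5*y^2.
Starting point: (3.101, 2.9912), alpha = 0.05
Step 1: grad_x = 2*8*3.101 = 49.616, grad_y = 2*5*2.9912 = 29.912
  x_1 = 3.101 - 0.05*49.616 = 0.6202
  y_1 = 2.9912 - 0.05*29.912 = 1.4956
Step 2: grad_x = 2*8*0.6202 = 9.9232, grad_y = 2*5*1.4956 = 14.956
  x_2 = 0.6202 - 0.05*9.9232 = 0.124
  y_2 = 1.4956 - 0.05*14.956 = 0.7478
Step 3: grad_x = 2*8*0.124 = 1.9846, grad_y = 2*5*0.7478 = 7.478
  x_3 = 0.124 - 0.05*1.9846 = 0.0248
  y_3 = 0.7478 - 0.05*7.478 = 0.3739
Step 4: grad_x = 2*8*0.0248 = 0.3969, grad_y = 2*5*0.3739 = 3.739
  x_4 = 0.0248 - 0.05*0.3969 = 0.005
  y_4 = 0.3739 - 0.05*3.739 = 0.187
Step 5: grad_x = 2*8*0.005 = 0.0794, grad_y = 2*5*0.187 = 1.8695
  x_5 = 0.005 - 0.05*0.0794 = 0.001
  y_5 = 0.187 - 0.05*1.8695 = 0.0935
f(0.001, 0.0935) = 8*0.001^2 + 5*0.0935^2 = 0.0437


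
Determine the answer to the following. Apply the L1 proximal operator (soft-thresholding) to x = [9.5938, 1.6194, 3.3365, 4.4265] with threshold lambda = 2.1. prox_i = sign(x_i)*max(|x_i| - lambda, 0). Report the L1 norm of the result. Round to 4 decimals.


Soft-thresholding with lambda = 2.1:
prox(9.5938) = sign(9.5938)*max(|9.5938| - 2.1, 0) = 7.4938
prox(1.6194) = sign(1.6194)*max(|1.6194| - 2.1, 0) = 0.0
prox(3.3365) = sign(3.3365)*max(|3.3365| - 2.1, 0) = 1.2365
prox(4.4265) = sign(4.4265)*max(|4.4265| - 2.1, 0) = 2.3265
prox(x) = [7.4938, 0.0, 1.2365, 2.3265]
||prox(x)||_1 = 7.4938 + 0.0 + 1.2365 + 2.3265 = 11.0568


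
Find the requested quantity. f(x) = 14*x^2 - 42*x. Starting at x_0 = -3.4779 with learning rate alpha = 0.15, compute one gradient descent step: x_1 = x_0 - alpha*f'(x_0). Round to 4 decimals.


We compute the gradient at x_0 and apply the update.
f'(x) = 28*x - 42
f'(-3.4779) = 28*-3.4779 - 42 = -139.3812
x_1 = -3.4779 - 0.15*-139.3812 = 17.4293


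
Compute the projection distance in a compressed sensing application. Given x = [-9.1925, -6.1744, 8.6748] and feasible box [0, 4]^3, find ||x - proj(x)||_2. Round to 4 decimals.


Project each component onto [0, 4].
clip(-9.1925) = 0.0, clip(-6.1744) = 0.0, clip(8.6748) = 4.0
Projection = [0.0, 0.0, 4.0]
Squared diffs: [84.5021, 38.1232, 21.8538]
Distance = sqrt(144.4791) = 12.0199


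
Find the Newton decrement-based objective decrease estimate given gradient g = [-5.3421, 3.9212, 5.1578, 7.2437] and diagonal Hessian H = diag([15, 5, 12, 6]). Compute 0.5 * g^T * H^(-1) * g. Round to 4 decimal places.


Step 1: H is diagonal, so H^(-1) * g = [-0.3561, 0.7842, 0.4298, 1.2073].
Step 2: g^T H^(-1) g = sum_i g_i^2 / H_ii
  = (-5.3421)^2/15 + (3.9212)^2/5 + (5.1578)^2/12 + (7.2437)^2/6
  = 1.9025 + 3.0752 + 2.2169 + 8.7452 = 15.9398
Step 3: Objective decrease = 0.5 * g^T H^(-1) g = 7.9699


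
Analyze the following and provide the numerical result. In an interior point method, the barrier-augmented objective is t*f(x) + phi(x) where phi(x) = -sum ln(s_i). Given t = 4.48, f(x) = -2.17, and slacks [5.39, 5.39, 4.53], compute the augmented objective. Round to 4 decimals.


Step 1: Compute log-barrier.
ln values: [1.6845, 1.6845, 1.5107]
phi = -(1.6845 + 1.6845 + 1.5107) = -4.8798
Step 2: Compute augmented objective.
t*f(x) = 4.48*-2.17 = -9.7216
Total = -9.7216 - 4.8798 = -14.6014


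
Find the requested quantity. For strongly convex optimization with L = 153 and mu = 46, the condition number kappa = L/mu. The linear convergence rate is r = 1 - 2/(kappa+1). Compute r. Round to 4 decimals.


Step 1: Compute the condition number.
kappa = L/mu = 153/46 = 3.3261
Step 2: Compute the convergence rate.
r = 1 - 2/(kappa + 1) = 1 - 2*mu/(L + mu) = (L - mu)/(L + mu) = 107/199 = 0.5377


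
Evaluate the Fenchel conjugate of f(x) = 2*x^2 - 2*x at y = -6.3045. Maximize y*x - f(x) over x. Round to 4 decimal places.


f*(y) = sup_x {y*x - a*x^2 - b*x} = sup_x {(y-b)*x - a*x^2}
FOC: (y - b) - 2a*x = 0 => x* = (y - b)/(2a)
x* = (-6.3045 + 2)/(2*2) = -1.0761
f*(-6.3045) = (y-b)^2/(4a) = (-6.3045 + 2)^2/(4*2)
= 18.5287/8 = 2.3161


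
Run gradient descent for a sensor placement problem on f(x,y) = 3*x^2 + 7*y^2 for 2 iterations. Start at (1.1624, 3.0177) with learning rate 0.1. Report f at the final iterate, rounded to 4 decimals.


Gradient descent on f(x,y) = 3*x^2 + 7*y^2.
Starting point: (1.1624, 3.0177), alpha = 0.1
Step 1: grad_x = 2*3*1.1624 = 6.9744, grad_y = 2*7*3.0177 = 42.2478
  x_1 = 1.1624 - 0.1*6.9744 = 0.465
  y_1 = 3.0177 - 0.1*42.2478 = -1.2071
Step 2: grad_x = 2*3*0.465 = 2.7898, grad_y = 2*7*-1.2071 = -16.8991
  x_2 = 0.465 - 0.1*2.7898 = 0.186
  y_2 = -1.2071 - 0.1*-16.8991 = 0.4828
f(0.186, 0.4828) = 3*0.186^2 + 7*0.4828^2 = 1.7357


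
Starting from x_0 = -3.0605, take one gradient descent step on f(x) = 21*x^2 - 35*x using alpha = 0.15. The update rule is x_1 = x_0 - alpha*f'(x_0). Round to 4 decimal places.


We compute the gradient at x_0 and apply the update.
f'(x) = 42*x - 35
f'(-3.0605) = 42*-3.0605 - 35 = -163.541
x_1 = -3.0605 - 0.15*-163.541 = 21.4707


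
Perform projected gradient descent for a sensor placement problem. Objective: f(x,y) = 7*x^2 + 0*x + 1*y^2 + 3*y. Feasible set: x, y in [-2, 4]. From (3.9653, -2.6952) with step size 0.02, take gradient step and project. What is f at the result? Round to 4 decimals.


Step 1: Compute gradient at (3.9653, -2.6952).
grad_x = 2*7*3.9653 + 0 = 55.5142
grad_y = 2*1*-2.6952 + 3 = -2.3904
Step 2: Gradient step.
x_raw = 3.9653 - 0.02*55.5142 = 2.855
y_raw = -2.6952 - 0.02*-2.3904 = -2.6474
Step 3: Project onto [-2, 4].
x_proj = clip(2.855) = 2.855
y_proj = clip(-2.6474) = -2.0
Step 4: Evaluate f.
f(2.855, -2.0) = 55.0578
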